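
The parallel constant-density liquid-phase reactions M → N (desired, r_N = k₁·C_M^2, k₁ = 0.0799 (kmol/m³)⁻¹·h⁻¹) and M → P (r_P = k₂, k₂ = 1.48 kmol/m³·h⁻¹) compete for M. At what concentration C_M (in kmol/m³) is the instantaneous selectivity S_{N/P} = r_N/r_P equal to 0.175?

1.80 kmol/m³

S_{N/P} = (k₁/k₂)·C_M^2 ⇒ C_M = (S·k₂/k₁)^(0.5).
= (0.175×1.48/0.0799)^(0.5) = (3.242)^(0.5) = 1.80 kmol/m³.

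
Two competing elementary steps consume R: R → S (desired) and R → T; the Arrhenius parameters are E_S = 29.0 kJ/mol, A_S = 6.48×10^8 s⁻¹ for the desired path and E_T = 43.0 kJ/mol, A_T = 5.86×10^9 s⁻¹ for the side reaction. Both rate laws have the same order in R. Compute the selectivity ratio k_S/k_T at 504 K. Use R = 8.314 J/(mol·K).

k_S/k_T = (A_S/A_T)·exp[−(E_S−E_T)/(RT)] = (A_S/A_T)·exp[(E_T−E_S)/(RT)].
(E_T−E_S)/(RT) = (43.0−29.0)×10³/(8.314×504) = 14000/4190 = 3.341.
k_S/k_T = (6.48×10^8/5.86×10^9)·exp(3.341) = 0.1106 × 28.25 = 3.12.
Since E_S < E_T, lowering the temperature improves selectivity toward S.

3.12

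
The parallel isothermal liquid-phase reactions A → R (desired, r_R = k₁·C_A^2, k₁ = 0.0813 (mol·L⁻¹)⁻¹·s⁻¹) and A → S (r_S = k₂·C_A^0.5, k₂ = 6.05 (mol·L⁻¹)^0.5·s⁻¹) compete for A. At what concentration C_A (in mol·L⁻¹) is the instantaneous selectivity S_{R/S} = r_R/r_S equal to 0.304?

S_{R/S} = (k₁/k₂)·C_A^1.5 ⇒ C_A = (S·k₂/k₁)^(1/1.5).
= (0.304×6.05/0.0813)^(0.6667) = (22.62)^(0.6667) = 8.00 mol·L⁻¹.

8.00 mol·L⁻¹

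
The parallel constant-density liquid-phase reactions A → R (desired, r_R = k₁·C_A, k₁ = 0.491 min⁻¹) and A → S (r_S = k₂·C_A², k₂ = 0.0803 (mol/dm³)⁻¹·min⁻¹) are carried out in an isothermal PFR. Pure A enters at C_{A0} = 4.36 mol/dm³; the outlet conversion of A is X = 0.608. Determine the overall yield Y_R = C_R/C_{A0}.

C_A = C_{A0}(1−X) = 1.709 mol/dm³.
Along a PFR/batch, dC_R/dC_A = −r_R/(r_R+r_S) = −k₁/(k₁+k₂·C_A).
Integrating from C_{A0} to C_A: C_R = (0.491/0.0803)·ln[(0.491+0.0803·4.36)/(0.491+0.0803·1.71)] = 6.115·ln(0.8411/0.6282) = 1.784 mol/dm³.
Y_R = C_R/C_{A0} = 1.784/4.36 = 0.409.

0.409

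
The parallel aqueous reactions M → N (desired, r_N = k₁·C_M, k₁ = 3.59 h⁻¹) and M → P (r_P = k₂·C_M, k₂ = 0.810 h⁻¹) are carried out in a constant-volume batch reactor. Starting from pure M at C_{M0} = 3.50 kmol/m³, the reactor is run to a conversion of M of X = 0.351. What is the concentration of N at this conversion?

C_M = C_{M0}(1−X) = 2.272 kmol/m³.
Both paths are first order in M, so the instantaneous fraction to N is constant: dC_N/d(−C_M) = k₁/(k₁+k₂) = 0.8159.
C_N = 0.8159·(C_{M0}−C_M) = 0.8159×1.228 = 1.00 kmol/m³.

1.00 kmol/m³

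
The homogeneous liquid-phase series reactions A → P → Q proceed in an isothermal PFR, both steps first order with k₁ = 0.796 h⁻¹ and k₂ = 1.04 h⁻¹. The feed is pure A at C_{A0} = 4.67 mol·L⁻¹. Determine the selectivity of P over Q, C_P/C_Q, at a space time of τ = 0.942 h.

1.50

The intermediate concentration in a first-order A→B→C sequence is C_P = k₁C_{A0}(e^(−k₁τ) − e^(−k₂τ))/(k₂−k₁).
e^(−k₁τ) = e^(−0.796×0.942) = e^(−0.7498) = 0.4724; e^(−k₂τ) = e^(−0.9797) = 0.3754.
C_P = 0.796×4.67/(1.04−0.796) × (0.4724−0.3754) = 15.23×0.09701 = 1.478 mol·L⁻¹.
C_A = C_{A0}e^(−k₁τ) = 2.206 mol·L⁻¹, so C_Q = C_{A0}−C_A−C_P = 0.9857 mol·L⁻¹; C_P/C_Q = 1.50.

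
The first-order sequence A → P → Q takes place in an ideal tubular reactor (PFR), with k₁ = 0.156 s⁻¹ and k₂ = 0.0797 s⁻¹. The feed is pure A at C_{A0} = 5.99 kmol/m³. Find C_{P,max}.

2.97 kmol/m³

At the optimum, C_{P,max}/C_{A0} = (k₁/k₂)^[k₂/(k₂−k₁)].
= (0.156/0.0797)^(0.0797/(0.0797−0.156)) = (1.957)^(-1.045) = 0.4958.
C_{P,max} = 0.4958×5.99 = 2.97 kmol/m³.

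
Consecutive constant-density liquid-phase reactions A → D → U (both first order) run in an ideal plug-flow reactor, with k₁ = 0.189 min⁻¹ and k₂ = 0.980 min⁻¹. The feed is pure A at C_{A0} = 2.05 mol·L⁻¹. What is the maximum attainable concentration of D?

Evaluating C_D at τ_opt = ln(k₂/k₁)/(k₂−k₁) gives C_{D,max}/C_{A0} = (k₁/k₂)^[k₂/(k₂−k₁)].
= (0.189/0.980)^(0.980/(0.980−0.189)) = (0.1929)^(1.239) = 0.1302.
C_{D,max} = 0.1302×2.05 = 0.267 mol·L⁻¹.

0.267 mol·L⁻¹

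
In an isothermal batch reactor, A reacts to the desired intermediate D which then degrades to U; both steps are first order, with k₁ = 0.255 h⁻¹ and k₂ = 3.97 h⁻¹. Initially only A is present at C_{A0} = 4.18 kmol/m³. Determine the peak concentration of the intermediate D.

Evaluating C_D at t_opt = ln(k₂/k₁)/(k₂−k₁) gives C_{D,max}/C_{A0} = (k₁/k₂)^[k₂/(k₂−k₁)].
= (0.255/3.97)^(3.97/(3.97−0.255)) = (0.06423)^(1.069) = 0.05320.
C_{D,max} = 0.05320×4.18 = 0.222 kmol/m³.

0.222 kmol/m³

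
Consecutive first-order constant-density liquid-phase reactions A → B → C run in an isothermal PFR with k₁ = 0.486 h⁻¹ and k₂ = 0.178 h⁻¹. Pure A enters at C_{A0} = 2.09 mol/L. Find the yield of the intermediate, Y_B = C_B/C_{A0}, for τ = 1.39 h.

For first-order series with pure A initially, C_B(τ) = k₁C_{A0}/(k₂−k₁)·(e^(−k₁τ) − e^(−k₂τ)).
e^(−k₁τ) = e^(−0.486×1.39) = e^(−0.6755) = 0.5089; e^(−k₂τ) = e^(−0.2474) = 0.7808.
C_B = 0.486×2.09/(0.178−0.486) × (0.5089−0.7808) = (-3.298)×(-0.2719) = 0.8968 mol/L.
Y_B = C_B/C_{A0} = 0.8968/2.09 = 0.429.

0.429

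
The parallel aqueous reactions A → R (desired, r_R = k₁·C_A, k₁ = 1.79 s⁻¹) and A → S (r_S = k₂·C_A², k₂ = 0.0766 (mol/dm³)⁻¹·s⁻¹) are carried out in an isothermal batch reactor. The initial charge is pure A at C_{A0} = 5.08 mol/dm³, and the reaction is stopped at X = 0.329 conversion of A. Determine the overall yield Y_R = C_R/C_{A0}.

C_A = C_{A0}(1−X) = 3.409 mol/dm³.
Along a PFR/batch, dC_R/dC_A = −r_R/(r_R+r_S) = −k₁/(k₁+k₂·C_A).
Integrating from C_{A0} to C_A: C_R = (1.79/0.0766)·ln[(1.79+0.0766·5.08)/(1.79+0.0766·3.41)] = 23.37·ln(2.179/2.051) = 1.415 mol/dm³.
Y_R = C_R/C_{A0} = 1.415/5.08 = 0.279.

0.279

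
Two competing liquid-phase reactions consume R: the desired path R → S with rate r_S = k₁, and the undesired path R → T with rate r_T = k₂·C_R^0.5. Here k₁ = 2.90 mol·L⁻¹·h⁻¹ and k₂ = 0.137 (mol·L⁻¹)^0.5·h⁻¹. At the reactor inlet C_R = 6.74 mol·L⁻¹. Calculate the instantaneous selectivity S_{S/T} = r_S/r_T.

S_{S/T} = r_S/r_T = (k₁)/(k₂·C_R^0.5) = (k₁/k₂)·C_R^-0.5.
= (2.90) / (0.137×6.740^0.5) = 2.900/0.3557 = 8.15.
The undesired path is higher order in R, so low C_R (CSTR or dilute feed) favours S.

8.15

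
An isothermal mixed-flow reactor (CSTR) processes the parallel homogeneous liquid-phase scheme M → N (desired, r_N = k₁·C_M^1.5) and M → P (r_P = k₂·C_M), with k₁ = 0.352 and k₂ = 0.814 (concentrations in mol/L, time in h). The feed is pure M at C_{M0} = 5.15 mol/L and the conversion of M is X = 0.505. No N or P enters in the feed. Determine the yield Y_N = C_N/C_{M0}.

0.206

Exit C_M = C_{M0}(1−X) = 5.15×0.495 = 2.549 mol/L.
In a CSTR the entire volume is at exit conditions, so r_N = 0.352×2.549^1.5 = 1.433 and r_P = 0.814×2.549 = 2.075.
Fraction of consumed M going to N: r_N/(r_N+r_P) = 0.4084.
C_N = 0.4084·C_{M0}·X = 0.4084×5.15×0.505 = 1.06 mol/L; Y_N = C_N/C_{M0} = 0.206.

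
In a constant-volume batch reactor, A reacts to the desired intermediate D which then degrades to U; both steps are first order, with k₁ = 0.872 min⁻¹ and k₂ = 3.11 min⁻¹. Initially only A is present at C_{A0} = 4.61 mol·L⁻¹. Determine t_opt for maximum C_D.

The intermediate peaks when r₁ = r₂, i.e. k₁e^(−k₁t) = k₂e^(−k₂t), giving t_opt = ln(k₂/k₁)/(k₂−k₁).
= ln(3.11/0.872)/(3.11−0.872) = ln(3.567)/2.238 = 1.272/2.238 = 0.568 min.

0.568 min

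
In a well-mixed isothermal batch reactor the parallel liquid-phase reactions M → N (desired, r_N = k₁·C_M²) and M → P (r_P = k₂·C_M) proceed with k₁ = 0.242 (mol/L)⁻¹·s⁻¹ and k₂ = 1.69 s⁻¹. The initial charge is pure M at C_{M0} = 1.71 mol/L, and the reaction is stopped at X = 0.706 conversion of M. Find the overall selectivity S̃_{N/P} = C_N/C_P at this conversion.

0.156

C_M = C_{M0}(1−X) = 0.5027 mol/L.
Along a PFR/batch, dC_P/dC_M = −r_P/(r_N+r_P) = −k₂/(k₂+k₁·C_M).
Integrating from C_{M0} to C_M: C_P = (1.69/0.242)·ln[(1.69+0.242·1.71)/(1.69+0.242·0.503)] = 6.983·ln(2.104/1.812) = 1.044 mol/L.
Then C_N = (C_{M0}−C_M) − C_P = 1.207 − 1.044 = 0.1632 mol/L.
S̃_{N/P} = C_N/C_P = 0.1632/1.044 = 0.156.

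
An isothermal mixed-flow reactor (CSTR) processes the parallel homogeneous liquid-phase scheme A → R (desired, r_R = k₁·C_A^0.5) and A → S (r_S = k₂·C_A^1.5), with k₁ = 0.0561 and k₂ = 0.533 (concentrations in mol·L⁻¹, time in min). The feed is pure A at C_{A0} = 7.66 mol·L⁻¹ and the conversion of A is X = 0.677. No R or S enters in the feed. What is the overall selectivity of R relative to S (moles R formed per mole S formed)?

Exit C_A = C_{A0}(1−X) = 7.66×0.323 = 2.474 mol·L⁻¹.
In a CSTR the entire volume is at exit conditions, so r_R = 0.0561×2.474^0.5 = 0.08824 and r_S = 0.533×2.474^1.5 = 2.074.
Overall selectivity = C_R/C_S = r_Rτ/(r_Sτ) = r_R/r_S = 0.0425.

0.0425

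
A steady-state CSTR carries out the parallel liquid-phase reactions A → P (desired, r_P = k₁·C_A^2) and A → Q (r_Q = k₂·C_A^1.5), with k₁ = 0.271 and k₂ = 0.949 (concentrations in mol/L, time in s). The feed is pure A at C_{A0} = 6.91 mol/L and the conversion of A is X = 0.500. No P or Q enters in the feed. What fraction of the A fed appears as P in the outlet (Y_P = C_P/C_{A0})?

Exit C_A = C_{A0}(1−X) = 6.91×0.500 = 3.455 mol/L.
In a CSTR the entire volume is at exit conditions, so r_P = 0.271×3.455^2 = 3.235 and r_Q = 0.949×3.455^1.5 = 6.095.
Fraction of consumed A going to P: r_P/(r_P+r_Q) = 0.3467.
C_P = 0.3467·C_{A0}·X = 0.3467×6.91×0.500 = 1.20 mol/L; Y_P = C_P/C_{A0} = 0.173.

0.173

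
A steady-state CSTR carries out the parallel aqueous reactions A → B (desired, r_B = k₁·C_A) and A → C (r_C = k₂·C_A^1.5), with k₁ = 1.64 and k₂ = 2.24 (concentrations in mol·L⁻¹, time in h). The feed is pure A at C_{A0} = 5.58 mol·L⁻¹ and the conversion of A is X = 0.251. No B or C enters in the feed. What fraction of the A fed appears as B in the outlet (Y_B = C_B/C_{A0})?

0.0662

Exit C_A = C_{A0}(1−X) = 5.58×0.749 = 4.179 mol·L⁻¹.
Rates in a CSTR are evaluated at the outlet concentration: r_B = 1.64×4.179 = 6.854, r_C = 2.24×4.179^1.5 = 19.14.
Fraction of consumed A going to B: r_B/(r_B+r_C) = 0.2637.
C_B = 0.2637·C_{A0}·X = 0.2637×5.58×0.251 = 0.369 mol·L⁻¹; Y_B = C_B/C_{A0} = 0.0662.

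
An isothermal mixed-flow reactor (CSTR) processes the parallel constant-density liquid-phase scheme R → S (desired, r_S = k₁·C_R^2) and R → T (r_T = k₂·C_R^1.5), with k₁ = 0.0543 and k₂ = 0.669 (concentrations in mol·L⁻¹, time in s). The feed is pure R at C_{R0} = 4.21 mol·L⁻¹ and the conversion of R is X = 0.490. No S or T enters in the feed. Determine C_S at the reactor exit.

0.219 mol·L⁻¹

Exit C_R = C_{R0}(1−X) = 4.21×0.510 = 2.147 mol·L⁻¹.
A CSTR operates uniformly at the exit composition, giving r_S = 0.2503 and r_T = 2.105 (each k·C_R^n at C_R = 2.147).
Fraction of consumed R going to S: r_S/(r_S+r_T) = 0.1063.
C_S = 0.1063·C_{R0}·X = 0.1063×4.21×0.490 = 0.219 mol·L⁻¹.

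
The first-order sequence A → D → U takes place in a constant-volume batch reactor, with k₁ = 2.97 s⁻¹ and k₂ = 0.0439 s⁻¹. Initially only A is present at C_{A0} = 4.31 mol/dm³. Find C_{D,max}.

4.05 mol/dm³

Evaluating C_D at t_opt = ln(k₂/k₁)/(k₂−k₁) gives C_{D,max}/C_{A0} = (k₁/k₂)^[k₂/(k₂−k₁)].
= (2.97/0.0439)^(0.0439/(0.0439−2.97)) = (67.65)^(-0.01500) = 0.9387.
C_{D,max} = 0.9387×4.31 = 4.05 mol/dm³.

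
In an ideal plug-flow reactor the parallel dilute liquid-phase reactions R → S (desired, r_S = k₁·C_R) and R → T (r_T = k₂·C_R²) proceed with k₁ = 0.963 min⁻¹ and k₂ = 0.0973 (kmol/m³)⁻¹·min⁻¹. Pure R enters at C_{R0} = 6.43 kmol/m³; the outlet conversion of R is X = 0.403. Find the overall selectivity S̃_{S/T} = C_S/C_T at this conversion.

1.94

C_R = C_{R0}(1−X) = 3.839 kmol/m³.
Along a PFR/batch, dC_S/dC_R = −r_S/(r_S+r_T) = −k₁/(k₁+k₂·C_R).
Integrating from C_{R0} to C_R: C_S = (0.963/0.0973)·ln[(0.963+0.0973·6.43)/(0.963+0.0973·3.84)] = 9.897·ln(1.589/1.337) = 1.710 kmol/m³.
C_T = (C_{R0}−C_R)−C_S = 0.8809 kmol/m³; S̃_{S/T} = 1.710/0.8809 = 1.94.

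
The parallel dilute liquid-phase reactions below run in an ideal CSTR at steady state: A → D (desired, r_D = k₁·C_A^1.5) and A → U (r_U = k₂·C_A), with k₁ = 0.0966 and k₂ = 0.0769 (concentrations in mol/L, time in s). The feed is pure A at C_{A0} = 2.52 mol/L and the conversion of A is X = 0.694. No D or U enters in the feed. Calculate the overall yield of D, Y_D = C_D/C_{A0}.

Exit C_A = C_{A0}(1−X) = 2.52×0.306 = 0.7711 mol/L.
In a CSTR the entire volume is at exit conditions, so r_D = 0.0966×0.7711^1.5 = 0.06541 and r_U = 0.0769×0.7711 = 0.05930.
Fraction of consumed A going to D: r_D/(r_D+r_U) = 0.5245.
C_D = 0.5245·C_{A0}·X = 0.5245×2.52×0.694 = 0.917 mol/L; Y_D = C_D/C_{A0} = 0.364.

0.364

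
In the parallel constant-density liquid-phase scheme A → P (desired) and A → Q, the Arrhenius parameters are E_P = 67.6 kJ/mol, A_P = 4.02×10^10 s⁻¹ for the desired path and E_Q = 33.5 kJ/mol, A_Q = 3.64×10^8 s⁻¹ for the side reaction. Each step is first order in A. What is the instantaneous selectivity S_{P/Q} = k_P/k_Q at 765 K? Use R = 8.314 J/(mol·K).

0.518

With equal orders, S_{P/Q} = k_P/k_Q = (A_P/A_Q)·exp[(E_Q−E_P)/(RT)].
(E_Q−E_P)/(RT) = (33.5−67.6)×10³/(8.314×765) = -34100/6360 = -5.361.
k_P/k_Q = (4.02×10^10/3.64×10^8)·exp(-5.361) = 110.4 × 0.004694 = 0.518.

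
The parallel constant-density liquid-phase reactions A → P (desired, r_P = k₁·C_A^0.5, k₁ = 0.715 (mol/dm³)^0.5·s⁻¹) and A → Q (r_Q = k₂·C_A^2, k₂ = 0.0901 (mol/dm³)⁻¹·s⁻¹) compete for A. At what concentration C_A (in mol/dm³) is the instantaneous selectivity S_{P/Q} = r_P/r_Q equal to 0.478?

S_{P/Q} = (k₁/k₂)·C_A^-1.5 ⇒ C_A = (S·k₂/k₁)^(1/(-1.5)).
= (0.478×0.0901/0.715)^(-0.6667) = (0.06023)^(-0.6667) = 6.51 mol/dm³.

6.51 mol/dm³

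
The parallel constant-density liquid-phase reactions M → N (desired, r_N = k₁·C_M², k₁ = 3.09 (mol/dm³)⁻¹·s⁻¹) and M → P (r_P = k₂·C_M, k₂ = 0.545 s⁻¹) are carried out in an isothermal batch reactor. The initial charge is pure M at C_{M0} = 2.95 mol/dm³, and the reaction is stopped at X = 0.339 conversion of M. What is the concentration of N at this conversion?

C_M = C_{M0}(1−X) = 1.950 mol/dm³.
Along a PFR/batch, dC_P/dC_M = −r_P/(r_N+r_P) = −k₂/(k₂+k₁·C_M).
Integrating from C_{M0} to C_M: C_P = (0.545/3.09)·ln[(0.545+3.09·2.95)/(0.545+3.09·1.95)] = 0.1764·ln(9.661/6.570) = 0.06799 mol/dm³.
Then C_N = (C_{M0}−C_M) − C_P = 1.000 − 0.06799 = 0.9321 mol/dm³.

0.932 mol/dm³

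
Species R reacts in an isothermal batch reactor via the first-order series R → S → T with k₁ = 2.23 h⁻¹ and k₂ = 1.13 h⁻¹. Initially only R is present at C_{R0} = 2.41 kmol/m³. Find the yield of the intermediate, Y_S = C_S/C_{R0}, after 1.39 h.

0.330

The intermediate concentration in a first-order A→B→C sequence is C_S = k₁C_{R0}(e^(−k₁t) − e^(−k₂t))/(k₂−k₁).
e^(−k₁t) = e^(−2.23×1.39) = e^(−3.100) = 0.04506; e^(−k₂t) = e^(−1.571) = 0.2079.
C_S = 2.23×2.41/(1.13−2.23) × (0.04506−0.2079) = (-4.886)×(-0.1628) = 0.7956 kmol/m³.
Y_S = C_S/C_{R0} = 0.7956/2.41 = 0.330.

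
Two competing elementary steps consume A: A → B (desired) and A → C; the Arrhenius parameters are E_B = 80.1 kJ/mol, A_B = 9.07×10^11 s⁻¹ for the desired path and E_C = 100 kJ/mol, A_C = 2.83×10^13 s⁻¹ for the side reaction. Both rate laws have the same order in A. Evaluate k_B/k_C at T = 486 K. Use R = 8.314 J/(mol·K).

k_B/k_C = (A_B/A_C)·exp[−(E_B−E_C)/(RT)] = (A_B/A_C)·exp[(E_C−E_B)/(RT)].
(E_C−E_B)/(RT) = (100−80.1)×10³/(8.314×486) = 19900/4041 = 4.925.
k_B/k_C = (9.07×10^11/2.83×10^13)·exp(4.925) = 0.03205 × 137.7 = 4.41.

4.41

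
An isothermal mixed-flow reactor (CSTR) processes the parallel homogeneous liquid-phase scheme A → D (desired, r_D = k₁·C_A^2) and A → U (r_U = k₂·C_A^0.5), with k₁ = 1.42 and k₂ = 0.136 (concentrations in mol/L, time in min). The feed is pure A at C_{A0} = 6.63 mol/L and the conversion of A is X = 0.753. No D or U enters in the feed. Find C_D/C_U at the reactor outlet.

21.9

Exit C_A = C_{A0}(1−X) = 6.63×0.247 = 1.638 mol/L.
In a CSTR the entire volume is at exit conditions, so r_D = 1.42×1.638^2 = 3.808 and r_U = 0.136×1.638^0.5 = 0.1740.
Overall selectivity = C_D/C_U = r_Dτ/(r_Uτ) = r_D/r_U = 21.9.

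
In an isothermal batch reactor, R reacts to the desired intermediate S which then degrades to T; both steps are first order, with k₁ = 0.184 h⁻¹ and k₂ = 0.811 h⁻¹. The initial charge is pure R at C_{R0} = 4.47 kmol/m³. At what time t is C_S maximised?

2.37 h

For first-order series the maximum of C_S occurs at t_opt = ln(k₂/k₁)/(k₂−k₁).
= ln(0.811/0.184)/(0.811−0.184) = ln(4.408)/0.6270 = 1.483/0.6270 = 2.37 h.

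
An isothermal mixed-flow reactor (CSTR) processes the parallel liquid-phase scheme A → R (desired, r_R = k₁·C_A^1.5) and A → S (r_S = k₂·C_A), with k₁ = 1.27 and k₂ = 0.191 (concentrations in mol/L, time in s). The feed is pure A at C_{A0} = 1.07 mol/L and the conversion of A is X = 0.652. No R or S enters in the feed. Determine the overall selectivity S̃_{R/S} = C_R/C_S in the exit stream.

4.06

Exit C_A = C_{A0}(1−X) = 1.07×0.348 = 0.3724 mol/L.
Rates in a CSTR are evaluated at the outlet concentration: r_R = 1.27×0.3724^1.5 = 0.2886, r_S = 0.191×0.3724 = 0.07112.
Overall selectivity = C_R/C_S = r_Rτ/(r_Sτ) = r_R/r_S = 4.06.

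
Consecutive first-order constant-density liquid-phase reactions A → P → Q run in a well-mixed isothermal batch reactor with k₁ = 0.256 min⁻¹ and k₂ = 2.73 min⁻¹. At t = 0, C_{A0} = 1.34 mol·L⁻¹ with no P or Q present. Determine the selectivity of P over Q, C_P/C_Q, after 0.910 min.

Solving the coupled first-order balances gives C_P(t) = [k₁/(k₂−k₁)]·C_{A0}·(e^(−k₁t) − e^(−k₂t)).
e^(−k₁t) = e^(−0.256×0.910) = e^(−0.2330) = 0.7922; e^(−k₂t) = e^(−2.484) = 0.08338.
C_P = 0.256×1.34/(2.73−0.256) × (0.7922−0.08338) = 0.1387×0.7088 = 0.09828 mol·L⁻¹.
C_A = C_{A0}e^(−k₁t) = 1.062 mol·L⁻¹, so C_Q = C_{A0}−C_A−C_P = 0.1802 mol·L⁻¹; C_P/C_Q = 0.545.

0.545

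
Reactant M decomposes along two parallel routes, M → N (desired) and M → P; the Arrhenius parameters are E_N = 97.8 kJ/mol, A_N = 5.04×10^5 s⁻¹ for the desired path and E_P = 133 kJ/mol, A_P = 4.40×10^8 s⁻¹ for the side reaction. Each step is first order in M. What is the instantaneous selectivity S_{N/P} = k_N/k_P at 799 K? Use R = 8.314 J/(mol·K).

0.229

With equal orders, S_{N/P} = k_N/k_P = (A_N/A_P)·exp[(E_P−E_N)/(RT)].
(E_P−E_N)/(RT) = (133−97.8)×10³/(8.314×799) = 35200/6643 = 5.299.
k_N/k_P = (5.04×10^5/4.40×10^8)·exp(5.299) = 0.001145 × 200.1 = 0.229.
Since E_N < E_P, lowering the temperature improves selectivity toward N.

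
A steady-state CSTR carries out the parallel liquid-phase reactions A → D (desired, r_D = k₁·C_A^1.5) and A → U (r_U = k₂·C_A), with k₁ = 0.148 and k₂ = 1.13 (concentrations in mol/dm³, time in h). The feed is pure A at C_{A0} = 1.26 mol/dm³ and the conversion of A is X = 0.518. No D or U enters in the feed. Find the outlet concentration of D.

0.0604 mol/dm³

Exit C_A = C_{A0}(1−X) = 1.26×0.482 = 0.6073 mol/dm³.
Rates in a CSTR are evaluated at the outlet concentration: r_D = 0.148×0.6073^1.5 = 0.07005, r_U = 1.13×0.6073 = 0.6863.
Fraction of consumed A going to D: r_D/(r_D+r_U) = 0.09262.
C_D = 0.09262·C_{A0}·X = 0.09262×1.26×0.518 = 0.0604 mol/dm³.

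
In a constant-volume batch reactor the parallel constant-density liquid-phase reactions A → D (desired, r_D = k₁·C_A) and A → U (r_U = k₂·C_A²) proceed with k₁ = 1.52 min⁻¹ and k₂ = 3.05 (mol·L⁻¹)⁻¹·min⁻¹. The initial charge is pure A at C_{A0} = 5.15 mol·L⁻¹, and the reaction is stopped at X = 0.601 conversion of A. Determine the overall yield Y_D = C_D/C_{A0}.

C_A = C_{A0}(1−X) = 2.055 mol·L⁻¹.
Along a PFR/batch, dC_D/dC_A = −r_D/(r_D+r_U) = −k₁/(k₁+k₂·C_A).
Integrating from C_{A0} to C_A: C_D = (1.52/3.05)·ln[(1.52+3.05·5.15)/(1.52+3.05·2.05)] = 0.4984·ln(17.23/7.787) = 0.3957 mol·L⁻¹.
Y_D = C_D/C_{A0} = 0.3957/5.15 = 0.0768.

0.0768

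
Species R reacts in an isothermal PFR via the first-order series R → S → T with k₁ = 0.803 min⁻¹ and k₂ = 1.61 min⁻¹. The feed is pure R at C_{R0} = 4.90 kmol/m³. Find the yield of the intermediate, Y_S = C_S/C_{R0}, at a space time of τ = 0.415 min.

For first-order series with pure R initially, C_S(τ) = k₁C_{R0}/(k₂−k₁)·(e^(−k₁τ) − e^(−k₂τ)).
e^(−k₁τ) = e^(−0.803×0.415) = e^(−0.3332) = 0.7166; e^(−k₂τ) = e^(−0.6682) = 0.5127.
C_S = 0.803×4.90/(1.61−0.803) × (0.7166−0.5127) = 4.876×0.2039 = 0.9943 kmol/m³.
Y_S = C_S/C_{R0} = 0.9943/4.90 = 0.203.

0.203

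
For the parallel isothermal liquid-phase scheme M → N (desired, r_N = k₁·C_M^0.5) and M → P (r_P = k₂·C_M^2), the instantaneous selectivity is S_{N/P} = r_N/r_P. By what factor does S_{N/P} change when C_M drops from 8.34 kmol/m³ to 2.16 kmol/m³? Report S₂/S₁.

S_{N/P} = (k₁/k₂)·C_M^-1.5, so S₂/S₁ = (C_{M,2}/C_{M,1})^-1.5.
= (2.16/8.34)^(-1.5) = (0.2590)^(-1.5) = 7.59.
Selectivity toward N rises as C_M falls — low-concentration operation is favoured.

7.59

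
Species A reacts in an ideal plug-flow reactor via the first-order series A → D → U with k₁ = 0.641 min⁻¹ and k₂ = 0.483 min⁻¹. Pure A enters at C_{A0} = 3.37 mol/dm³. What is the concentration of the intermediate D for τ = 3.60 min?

1.04 mol/dm³

The intermediate concentration in a first-order A→B→C sequence is C_D = k₁C_{A0}(e^(−k₁τ) − e^(−k₂τ))/(k₂−k₁).
e^(−k₁τ) = e^(−0.641×3.60) = e^(−2.308) = 0.09950; e^(−k₂τ) = e^(−1.739) = 0.1757.
C_D = 0.641×3.37/(0.483−0.641) × (0.09950−0.1757) = (-13.67)×(-0.07623) = 1.042 mol/dm³.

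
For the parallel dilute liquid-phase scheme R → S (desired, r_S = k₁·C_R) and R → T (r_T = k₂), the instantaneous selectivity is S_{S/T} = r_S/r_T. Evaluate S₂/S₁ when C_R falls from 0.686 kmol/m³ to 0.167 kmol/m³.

S_{S/T} = (k₁/k₂)·C_R, so S₂/S₁ = (C_{R,2}/C_{R,1}).
= 0.167/0.686 = 0.243.
Selectivity toward S falls as C_R falls — high-concentration operation is favoured.

0.243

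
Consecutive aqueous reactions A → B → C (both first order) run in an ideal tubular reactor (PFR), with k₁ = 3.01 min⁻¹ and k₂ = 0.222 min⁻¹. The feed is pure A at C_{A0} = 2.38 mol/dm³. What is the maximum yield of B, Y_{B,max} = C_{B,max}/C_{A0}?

0.813

At the optimum, C_{B,max}/C_{A0} = (k₁/k₂)^[k₂/(k₂−k₁)].
= (3.01/0.222)^(0.222/(0.222−3.01)) = (13.56)^(-0.07963) = 0.8125.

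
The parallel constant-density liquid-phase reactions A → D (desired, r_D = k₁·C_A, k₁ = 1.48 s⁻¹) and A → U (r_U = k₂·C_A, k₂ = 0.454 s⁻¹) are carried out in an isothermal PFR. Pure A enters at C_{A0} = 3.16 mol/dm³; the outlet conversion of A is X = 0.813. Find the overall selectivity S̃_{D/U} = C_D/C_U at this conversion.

3.26

C_A = C_{A0}(1−X) = 0.5909 mol/dm³.
Both paths are first order in A, so the instantaneous fraction to D is constant: dC_D/d(−C_A) = k₁/(k₁+k₂) = 0.7653.
C_D = 0.7653·(C_{A0}−C_A) = 0.7653×2.569 = 1.97 mol/dm³.
C_U = (C_{A0}−C_A)−C_D = 0.6031 mol/dm³; S̃_{D/U} = 1.966/0.6031 = 3.26.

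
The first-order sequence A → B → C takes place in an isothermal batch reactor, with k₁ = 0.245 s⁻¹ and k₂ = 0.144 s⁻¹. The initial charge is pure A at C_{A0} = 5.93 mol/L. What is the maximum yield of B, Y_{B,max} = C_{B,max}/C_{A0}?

Evaluating C_B at t_opt = ln(k₂/k₁)/(k₂−k₁) gives C_{B,max}/C_{A0} = (k₁/k₂)^[k₂/(k₂−k₁)].
= (0.245/0.144)^(0.144/(0.144−0.245)) = (1.701)^(-1.426) = 0.4687.

0.469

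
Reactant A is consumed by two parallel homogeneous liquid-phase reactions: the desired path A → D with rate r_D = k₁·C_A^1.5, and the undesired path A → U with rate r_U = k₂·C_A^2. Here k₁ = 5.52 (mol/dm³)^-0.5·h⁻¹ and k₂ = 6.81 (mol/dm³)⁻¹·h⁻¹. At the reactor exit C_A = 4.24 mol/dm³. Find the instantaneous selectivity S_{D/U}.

S_{D/U} = r_D/r_U = (k₁·C_A^1.5)/(k₂·C_A^2) = (k₁/k₂)·C_A^-0.5.
= (5.52×4.240^1.5) / (6.81×4.240^2) = 48.19/122.4 = 0.394.
The undesired path is higher order in A, so low C_A (CSTR or dilute feed) favours D.

0.394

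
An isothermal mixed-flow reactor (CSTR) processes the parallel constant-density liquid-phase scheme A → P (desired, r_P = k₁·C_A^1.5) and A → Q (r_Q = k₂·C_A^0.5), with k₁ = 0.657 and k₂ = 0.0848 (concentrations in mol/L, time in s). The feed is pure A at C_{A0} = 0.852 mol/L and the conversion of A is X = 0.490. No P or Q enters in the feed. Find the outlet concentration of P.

0.322 mol/L

Exit C_A = C_{A0}(1−X) = 0.852×0.510 = 0.4345 mol/L.
In a CSTR the entire volume is at exit conditions, so r_P = 0.657×0.4345^1.5 = 0.1882 and r_Q = 0.0848×0.4345^0.5 = 0.05590.
Fraction of consumed A going to P: r_P/(r_P+r_Q) = 0.7710.
C_P = 0.7710·C_{A0}·X = 0.7710×0.852×0.490 = 0.322 mol/L.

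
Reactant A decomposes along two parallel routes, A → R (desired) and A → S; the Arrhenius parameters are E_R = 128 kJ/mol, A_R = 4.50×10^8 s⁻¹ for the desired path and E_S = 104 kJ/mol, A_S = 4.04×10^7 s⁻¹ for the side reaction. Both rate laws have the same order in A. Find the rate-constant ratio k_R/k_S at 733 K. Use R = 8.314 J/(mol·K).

With equal orders, S_{R/S} = k_R/k_S = (A_R/A_S)·exp[(E_S−E_R)/(RT)].
(E_S−E_R)/(RT) = (104−128)×10³/(8.314×733) = -24000/6094 = -3.938.
k_R/k_S = (4.50×10^8/4.04×10^7)·exp(-3.938) = 11.14 × 0.01948 = 0.217.

0.217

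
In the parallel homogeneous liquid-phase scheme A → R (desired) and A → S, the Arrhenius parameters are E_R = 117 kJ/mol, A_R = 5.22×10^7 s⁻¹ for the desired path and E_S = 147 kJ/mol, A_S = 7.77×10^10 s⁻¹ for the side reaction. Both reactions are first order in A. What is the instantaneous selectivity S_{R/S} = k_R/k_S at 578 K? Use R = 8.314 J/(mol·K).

With equal orders, S_{R/S} = k_R/k_S = (A_R/A_S)·exp[(E_S−E_R)/(RT)].
(E_S−E_R)/(RT) = (147−117)×10³/(8.314×578) = 30000/4805 = 6.243.
k_R/k_S = (5.22×10^7/7.77×10^10)·exp(6.243) = 6.718×10^-4 × 514.3 = 0.346.

0.346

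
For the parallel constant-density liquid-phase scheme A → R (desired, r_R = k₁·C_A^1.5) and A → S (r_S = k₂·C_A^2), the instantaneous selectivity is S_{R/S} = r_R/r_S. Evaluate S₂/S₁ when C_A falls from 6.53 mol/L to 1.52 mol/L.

S_{R/S} = (k₁/k₂)·C_A^-0.5, so S₂/S₁ = (C_{A,2}/C_{A,1})^-0.5.
= (1.52/6.53)^(-0.5) = (0.2328)^(-0.5) = 2.07.
Selectivity toward R rises as C_A falls — low-concentration operation is favoured.

2.07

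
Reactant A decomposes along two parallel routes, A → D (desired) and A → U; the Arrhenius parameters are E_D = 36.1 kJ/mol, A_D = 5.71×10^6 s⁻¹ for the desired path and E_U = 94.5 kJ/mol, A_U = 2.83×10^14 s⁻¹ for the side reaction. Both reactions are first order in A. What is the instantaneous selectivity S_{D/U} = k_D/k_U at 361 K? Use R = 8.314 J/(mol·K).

Since both paths have the same order in A, the concentration cancels and S_{D/U} = k_D/k_U = (A_D/A_U)·exp[(E_U−E_D)/(RT)].
(E_U−E_D)/(RT) = (94.5−36.1)×10³/(8.314×361) = 58400/3001 = 19.46.
k_D/k_U = (5.71×10^6/2.83×10^14)·exp(19.46) = 2.018×10^-8 × 2.821×10^8 = 5.69.
Since E_D < E_U, lowering the temperature improves selectivity toward D.

5.69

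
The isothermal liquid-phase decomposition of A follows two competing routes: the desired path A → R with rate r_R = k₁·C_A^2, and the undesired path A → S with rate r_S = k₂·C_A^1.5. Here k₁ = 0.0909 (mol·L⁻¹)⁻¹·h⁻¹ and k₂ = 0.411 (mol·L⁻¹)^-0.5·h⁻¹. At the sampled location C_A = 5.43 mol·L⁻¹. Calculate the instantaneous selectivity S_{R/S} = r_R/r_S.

S_{R/S} = r_R/r_S = (k₁·C_A^2)/(k₂·C_A^1.5) = (k₁/k₂)·C_A^0.5.
= (0.0909×5.430^2) / (0.411×5.430^1.5) = 2.680/5.200 = 0.515.

0.515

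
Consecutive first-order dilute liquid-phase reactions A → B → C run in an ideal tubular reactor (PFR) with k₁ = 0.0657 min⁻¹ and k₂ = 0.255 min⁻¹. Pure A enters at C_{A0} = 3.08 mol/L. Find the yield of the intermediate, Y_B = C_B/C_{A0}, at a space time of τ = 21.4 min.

Solving the coupled first-order balances gives C_B(τ) = [k₁/(k₂−k₁)]·C_{A0}·(e^(−k₁τ) − e^(−k₂τ)).
e^(−k₁τ) = e^(−0.0657×21.4) = e^(−1.406) = 0.2451; e^(−k₂τ) = e^(−5.457) = 0.004266.
C_B = 0.0657×3.08/(0.255−0.0657) × (0.2451−0.004266) = 1.069×0.2409 = 0.2575 mol/L.
Y_B = C_B/C_{A0} = 0.2575/3.08 = 0.0836.

0.0836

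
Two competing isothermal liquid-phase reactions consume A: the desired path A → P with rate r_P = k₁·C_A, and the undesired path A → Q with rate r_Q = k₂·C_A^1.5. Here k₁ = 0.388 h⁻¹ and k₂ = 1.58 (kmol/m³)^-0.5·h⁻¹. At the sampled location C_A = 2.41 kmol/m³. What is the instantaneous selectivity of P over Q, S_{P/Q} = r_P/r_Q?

0.158

S_{P/Q} = r_P/r_Q = (k₁·C_A)/(k₂·C_A^1.5) = (k₁/k₂)·C_A^-0.5.
= (0.388×2.410) / (1.58×2.410^1.5) = 0.9351/5.911 = 0.158.
The undesired path is higher order in A, so low C_A (CSTR or dilute feed) favours P.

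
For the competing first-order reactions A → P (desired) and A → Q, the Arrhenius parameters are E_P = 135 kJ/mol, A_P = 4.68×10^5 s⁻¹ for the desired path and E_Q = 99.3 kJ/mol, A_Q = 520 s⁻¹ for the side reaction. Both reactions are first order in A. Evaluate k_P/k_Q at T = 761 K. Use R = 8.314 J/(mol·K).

k_P/k_Q = (A_P/A_Q)·exp[−(E_P−E_Q)/(RT)] = (A_P/A_Q)·exp[(E_Q−E_P)/(RT)].
(E_Q−E_P)/(RT) = (99.3−135)×10³/(8.314×761) = -35700/6327 = -5.643.
k_P/k_Q = (4.68×10^5/520)·exp(-5.643) = 900.0 × 0.003544 = 3.19.
Since E_P > E_Q, raising the temperature improves selectivity toward P.

3.19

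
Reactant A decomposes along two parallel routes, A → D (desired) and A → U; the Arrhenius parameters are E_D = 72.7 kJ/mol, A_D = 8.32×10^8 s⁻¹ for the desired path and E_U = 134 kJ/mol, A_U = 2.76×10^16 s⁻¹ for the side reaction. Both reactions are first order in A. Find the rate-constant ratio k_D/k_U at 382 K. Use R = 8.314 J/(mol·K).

Since both paths have the same order in A, the concentration cancels and S_{D/U} = k_D/k_U = (A_D/A_U)·exp[(E_U−E_D)/(RT)].
(E_U−E_D)/(RT) = (134−72.7)×10³/(8.314×382) = 61300/3176 = 19.30.
k_D/k_U = (8.32×10^8/2.76×10^16)·exp(19.30) = 3.014×10^-8 × 2.412×10^8 = 7.27.
Since E_D < E_U, lowering the temperature improves selectivity toward D.

7.27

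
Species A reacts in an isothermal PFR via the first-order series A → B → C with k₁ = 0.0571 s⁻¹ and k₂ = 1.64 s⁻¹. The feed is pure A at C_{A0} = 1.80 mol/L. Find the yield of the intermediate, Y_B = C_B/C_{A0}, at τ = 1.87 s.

The intermediate concentration in a first-order A→B→C sequence is C_B = k₁C_{A0}(e^(−k₁τ) − e^(−k₂τ))/(k₂−k₁).
e^(−k₁τ) = e^(−0.0571×1.87) = e^(−0.1068) = 0.8987; e^(−k₂τ) = e^(−3.067) = 0.04657.
C_B = 0.0571×1.80/(1.64−0.0571) × (0.8987−0.04657) = 0.06493×0.8522 = 0.05533 mol/L.
Y_B = C_B/C_{A0} = 0.05533/1.80 = 0.0307.

0.0307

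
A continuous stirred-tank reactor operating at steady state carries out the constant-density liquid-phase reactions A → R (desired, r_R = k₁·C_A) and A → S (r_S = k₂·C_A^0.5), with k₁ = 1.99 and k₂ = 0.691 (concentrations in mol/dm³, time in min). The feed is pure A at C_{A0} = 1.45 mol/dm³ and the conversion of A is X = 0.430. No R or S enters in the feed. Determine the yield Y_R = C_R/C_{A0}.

Exit C_A = C_{A0}(1−X) = 1.45×0.570 = 0.8265 mol/dm³.
A CSTR operates uniformly at the exit composition, giving r_R = 1.645 and r_S = 0.6282 (each k·C_A^n at C_A = 0.8265).
Fraction of consumed A going to R: r_R/(r_R+r_S) = 0.7236.
C_R = 0.7236·C_{A0}·X = 0.7236×1.45×0.430 = 0.451 mol/dm³; Y_R = C_R/C_{A0} = 0.311.

0.311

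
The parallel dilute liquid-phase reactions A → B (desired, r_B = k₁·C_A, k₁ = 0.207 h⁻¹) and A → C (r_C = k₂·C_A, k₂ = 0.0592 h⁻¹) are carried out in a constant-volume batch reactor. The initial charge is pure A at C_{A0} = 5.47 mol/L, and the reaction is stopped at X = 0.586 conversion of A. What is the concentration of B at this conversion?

2.49 mol/L

C_A = C_{A0}(1−X) = 2.265 mol/L.
Both paths are first order in A, so the instantaneous fraction to B is constant: dC_B/d(−C_A) = k₁/(k₁+k₂) = 0.7776.
C_B = 0.7776·(C_{A0}−C_A) = 0.7776×3.205 = 2.49 mol/L.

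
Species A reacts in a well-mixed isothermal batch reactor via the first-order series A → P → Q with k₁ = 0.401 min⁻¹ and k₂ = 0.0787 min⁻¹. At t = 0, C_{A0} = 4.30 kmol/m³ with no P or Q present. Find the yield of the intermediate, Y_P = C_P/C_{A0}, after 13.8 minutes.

The intermediate concentration in a first-order A→B→C sequence is C_P = k₁C_{A0}(e^(−k₁t) − e^(−k₂t))/(k₂−k₁).
e^(−k₁t) = e^(−0.401×13.8) = e^(−5.534) = 0.003951; e^(−k₂t) = e^(−1.086) = 0.3375.
C_P = 0.401×4.30/(0.0787−0.401) × (0.003951−0.3375) = (-5.350)×(-0.3336) = 1.785 kmol/m³.
Y_P = C_P/C_{A0} = 1.785/4.30 = 0.415.

0.415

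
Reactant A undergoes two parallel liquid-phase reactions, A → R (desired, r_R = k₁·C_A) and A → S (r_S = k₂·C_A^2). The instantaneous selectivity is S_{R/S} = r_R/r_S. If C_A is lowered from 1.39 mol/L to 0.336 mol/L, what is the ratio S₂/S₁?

4.14

S_{R/S} = (k₁/k₂)·C_A⁻¹, so S₂/S₁ = (C_{A,2}/C_{A,1})⁻¹.
= 1.39/0.336 = 4.14.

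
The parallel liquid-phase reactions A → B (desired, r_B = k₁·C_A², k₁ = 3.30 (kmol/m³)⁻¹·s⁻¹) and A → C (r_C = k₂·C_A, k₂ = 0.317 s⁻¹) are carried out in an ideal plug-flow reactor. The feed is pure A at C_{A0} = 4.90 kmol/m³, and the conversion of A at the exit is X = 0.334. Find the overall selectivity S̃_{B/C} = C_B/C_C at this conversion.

C_A = C_{A0}(1−X) = 3.263 kmol/m³.
Along a PFR/batch, dC_C/dC_A = −r_C/(r_B+r_C) = −k₂/(k₂+k₁·C_A).
Integrating from C_{A0} to C_A: C_C = (0.317/3.30)·ln[(0.317+3.30·4.90)/(0.317+3.30·3.26)] = 0.09606·ln(16.49/11.09) = 0.03812 kmol/m³.
Then C_B = (C_{A0}−C_A) − C_C = 1.637 − 0.03812 = 1.598 kmol/m³.
S̃_{B/C} = C_B/C_C = 1.598/0.03812 = 41.9.

41.9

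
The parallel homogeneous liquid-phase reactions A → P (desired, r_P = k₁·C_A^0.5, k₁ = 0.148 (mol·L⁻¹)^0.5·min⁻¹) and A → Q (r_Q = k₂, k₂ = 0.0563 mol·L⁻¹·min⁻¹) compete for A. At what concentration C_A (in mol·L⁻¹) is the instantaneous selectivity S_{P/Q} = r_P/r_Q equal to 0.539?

S_{P/Q} = (k₁/k₂)·C_A^0.5 ⇒ C_A = (S·k₂/k₁)^(2).
= (0.539×0.0563/0.148)^(2) = (0.2050)^(2) = 0.0420 mol·L⁻¹.

0.0420 mol·L⁻¹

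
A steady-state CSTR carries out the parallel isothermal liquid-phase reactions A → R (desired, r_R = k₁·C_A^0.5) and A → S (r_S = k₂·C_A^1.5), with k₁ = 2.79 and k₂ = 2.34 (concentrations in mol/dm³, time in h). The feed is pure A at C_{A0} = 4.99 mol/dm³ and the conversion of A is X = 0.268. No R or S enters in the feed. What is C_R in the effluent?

Exit C_A = C_{A0}(1−X) = 4.99×0.732 = 3.653 mol/dm³.
Rates in a CSTR are evaluated at the outlet concentration: r_R = 2.79×3.653^0.5 = 5.332, r_S = 2.34×3.653^1.5 = 16.34.
Fraction of consumed A going to R: r_R/(r_R+r_S) = 0.2461.
C_R = 0.2461·C_{A0}·X = 0.2461×4.99×0.268 = 0.329 mol/dm³.

0.329 mol/dm³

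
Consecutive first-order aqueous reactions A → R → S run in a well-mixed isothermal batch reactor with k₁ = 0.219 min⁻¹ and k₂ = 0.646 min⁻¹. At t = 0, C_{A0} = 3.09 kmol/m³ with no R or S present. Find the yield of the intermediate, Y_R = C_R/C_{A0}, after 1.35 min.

0.167

For first-order series with pure A initially, C_R(t) = k₁C_{A0}/(k₂−k₁)·(e^(−k₁t) − e^(−k₂t)).
e^(−k₁t) = e^(−0.219×1.35) = e^(−0.2957) = 0.7440; e^(−k₂t) = e^(−0.8721) = 0.4181.
C_R = 0.219×3.09/(0.646−0.219) × (0.7440−0.4181) = 1.585×0.3260 = 0.5166 kmol/m³.
Y_R = C_R/C_{A0} = 0.5166/3.09 = 0.167.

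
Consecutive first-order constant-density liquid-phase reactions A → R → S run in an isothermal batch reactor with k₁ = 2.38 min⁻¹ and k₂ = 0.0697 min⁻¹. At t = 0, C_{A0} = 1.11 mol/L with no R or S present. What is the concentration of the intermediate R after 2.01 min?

0.984 mol/L

The intermediate concentration in a first-order A→B→C sequence is C_R = k₁C_{A0}(e^(−k₁t) − e^(−k₂t))/(k₂−k₁).
e^(−k₁t) = e^(−2.38×2.01) = e^(−4.784) = 0.008364; e^(−k₂t) = e^(−0.1401) = 0.8693.
C_R = 2.38×1.11/(0.0697−2.38) × (0.008364−0.8693) = (-1.143)×(-0.8609) = 0.9844 mol/L.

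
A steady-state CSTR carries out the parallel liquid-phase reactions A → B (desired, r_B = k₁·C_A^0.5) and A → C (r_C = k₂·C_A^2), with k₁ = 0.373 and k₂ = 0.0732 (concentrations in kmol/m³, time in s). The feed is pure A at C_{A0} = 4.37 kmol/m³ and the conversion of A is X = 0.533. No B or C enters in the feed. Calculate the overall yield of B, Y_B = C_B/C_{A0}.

0.339

Exit C_A = C_{A0}(1−X) = 4.37×0.467 = 2.041 kmol/m³.
A CSTR operates uniformly at the exit composition, giving r_B = 0.5329 and r_C = 0.3049 (each k·C_A^n at C_A = 2.041).
Fraction of consumed A going to B: r_B/(r_B+r_C) = 0.6361.
C_B = 0.6361·C_{A0}·X = 0.6361×4.37×0.533 = 1.48 kmol/m³; Y_B = C_B/C_{A0} = 0.339.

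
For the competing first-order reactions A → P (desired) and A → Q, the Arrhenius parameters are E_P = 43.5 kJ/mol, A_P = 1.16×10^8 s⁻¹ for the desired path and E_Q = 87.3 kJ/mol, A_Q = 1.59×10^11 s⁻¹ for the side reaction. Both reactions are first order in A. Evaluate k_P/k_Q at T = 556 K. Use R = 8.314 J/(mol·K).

With equal orders, S_{P/Q} = k_P/k_Q = (A_P/A_Q)·exp[(E_Q−E_P)/(RT)].
(E_Q−E_P)/(RT) = (87.3−43.5)×10³/(8.314×556) = 43800/4623 = 9.475.
k_P/k_Q = (1.16×10^8/1.59×10^11)·exp(9.475) = 7.296×10^-4 × 13033 = 9.51.
Since E_P < E_Q, lowering the temperature improves selectivity toward P.

9.51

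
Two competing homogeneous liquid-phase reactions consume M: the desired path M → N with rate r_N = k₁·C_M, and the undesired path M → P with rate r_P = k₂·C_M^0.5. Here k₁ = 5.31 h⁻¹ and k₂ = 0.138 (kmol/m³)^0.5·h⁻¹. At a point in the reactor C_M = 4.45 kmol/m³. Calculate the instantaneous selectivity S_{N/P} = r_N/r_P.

81.2

S_{N/P} = r_N/r_P = (k₁·C_M)/(k₂·C_M^0.5) = (k₁/k₂)·C_M^0.5.
= (5.31×4.450) / (0.138×4.450^0.5) = 23.63/0.2911 = 81.2.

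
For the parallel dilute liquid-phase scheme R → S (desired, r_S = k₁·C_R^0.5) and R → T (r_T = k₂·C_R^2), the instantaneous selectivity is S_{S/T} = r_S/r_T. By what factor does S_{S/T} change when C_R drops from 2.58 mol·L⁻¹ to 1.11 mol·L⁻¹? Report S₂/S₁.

S_{S/T} = (k₁/k₂)·C_R^-1.5, so S₂/S₁ = (C_{R,2}/C_{R,1})^-1.5.
= (1.11/2.58)^(-1.5) = (0.4302)^(-1.5) = 3.54.
Selectivity toward S rises as C_R falls — low-concentration operation is favoured.

3.54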